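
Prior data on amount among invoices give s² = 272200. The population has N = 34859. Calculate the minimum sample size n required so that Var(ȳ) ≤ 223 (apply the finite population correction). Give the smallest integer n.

Without fpc, n₀ = s²/D = 272200/223 = 1220.6278.
With fpc, (1 − n/N)·s²/n ≤ D requires n ≥ n₀/(1 + n₀/N) = 1220.6278/(1 + 1220.6278/34859) = 1179.3321.
Rounding up, n = 1180.

1180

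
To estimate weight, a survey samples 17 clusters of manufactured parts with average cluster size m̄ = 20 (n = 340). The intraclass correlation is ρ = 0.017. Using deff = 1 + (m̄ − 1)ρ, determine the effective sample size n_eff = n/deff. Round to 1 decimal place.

257.0

deff = 1 + (20 − 1)·0.017 = 1 + 0.323 = 1.323.
n_eff = 340 / 1.323 = 257.0.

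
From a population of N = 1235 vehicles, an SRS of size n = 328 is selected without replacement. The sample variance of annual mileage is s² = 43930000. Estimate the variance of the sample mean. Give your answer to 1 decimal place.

98362.1

Under SRS without replacement, Var(ȳ) = (1 − f)·s²/n with f = n/N = 328/1235 = 0.26558704.
Var(ȳ) = (1 − 0.26558704)·43930000/328 = 0.73441296·133932.93 = 98362.077.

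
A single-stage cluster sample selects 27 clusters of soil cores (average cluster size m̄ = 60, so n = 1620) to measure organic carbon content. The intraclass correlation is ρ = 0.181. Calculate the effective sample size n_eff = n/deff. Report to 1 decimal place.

138.7

deff = 1 + (60 − 1)·0.181 = 1 + 10.679 = 11.679.
n_eff = 1620 / 11.679 = 138.7.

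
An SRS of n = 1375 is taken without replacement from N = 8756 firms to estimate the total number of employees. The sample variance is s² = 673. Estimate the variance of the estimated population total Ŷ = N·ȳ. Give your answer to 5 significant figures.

Var(Ŷ) = N²·Var(ȳ) = N²·(1 − n/N)·s²/n.
f = 1375/8756 = 0.15703518; Var(ȳ) = 0.84296482·673/1375 = 0.41259296.
Var(Ŷ) = 8756² · 0.41259296 = 3.1632486 × 10^7.

3.1632 × 10^7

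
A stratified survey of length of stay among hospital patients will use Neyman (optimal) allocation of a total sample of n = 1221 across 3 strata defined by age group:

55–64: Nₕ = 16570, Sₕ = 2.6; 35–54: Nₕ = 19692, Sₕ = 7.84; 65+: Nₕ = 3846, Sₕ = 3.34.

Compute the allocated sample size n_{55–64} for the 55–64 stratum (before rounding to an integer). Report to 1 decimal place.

250.1

Neyman allocation: nₕ = n·NₕSₕ / Σⱼ NⱼSⱼ.
Σ NⱼSⱼ = 16570·2.6 + 19692·7.84 + 3846·3.34 = 210312.92.
n_{55–64} = 1221·16570·2.6 / 210312.92 = 250.1.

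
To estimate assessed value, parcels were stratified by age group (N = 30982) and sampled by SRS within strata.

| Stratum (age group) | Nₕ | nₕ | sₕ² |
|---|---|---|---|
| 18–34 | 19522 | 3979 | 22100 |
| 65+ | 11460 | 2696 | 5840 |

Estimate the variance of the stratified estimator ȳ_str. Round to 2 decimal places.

1.98

Var(ȳ_str) = Σₕ Wₕ²(1 − fₕ)sₕ²/nₕ with Wₕ = Nₕ/N, N = 30982.
18–34: Wₕ = 0.63010780; term = 0.63010780²·(1 − 0.20382133)·22100/3979 = 1.7557335.
65+: Wₕ = 0.36989220; term = 0.36989220²·(1 − 0.23525305)·5840/2696 = 0.22665278.
Sum = 1.9823863.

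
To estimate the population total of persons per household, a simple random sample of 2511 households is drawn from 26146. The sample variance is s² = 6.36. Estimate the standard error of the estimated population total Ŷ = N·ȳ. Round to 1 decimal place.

Var(Ŷ) = N²·Var(ȳ) = N²·(1 − n/N)·s²/n.
f = 2511/26146 = 0.09603763; Var(ȳ) = 0.90396237·6.36/2511 = 0.002289606.
Var(Ŷ) = 26146² · 0.002289606 = 1.5652051 × 10^6.
SE(Ŷ) = √(1.5652051 × 10^6) = 1251.1.

1251.1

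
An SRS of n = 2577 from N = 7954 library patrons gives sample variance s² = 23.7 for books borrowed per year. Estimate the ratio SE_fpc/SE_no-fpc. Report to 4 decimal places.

0.8222

f = n/N = 2577/7954 = 0.32398793.
SE_no-fpc = √(s²/n) = 0.095899637; SE_fpc = √((1−f)s²/n) = 0.078848637.
Ratio = √(1−f) = 0.82219953.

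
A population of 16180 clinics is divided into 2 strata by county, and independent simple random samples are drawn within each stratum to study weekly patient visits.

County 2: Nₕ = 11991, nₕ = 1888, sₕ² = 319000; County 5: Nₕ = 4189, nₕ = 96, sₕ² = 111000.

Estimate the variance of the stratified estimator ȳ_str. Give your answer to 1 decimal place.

153.9

Var(ȳ_str) = Σₕ Wₕ²(1 − fₕ)sₕ²/nₕ with Wₕ = Nₕ/N, N = 16180.
County 2: Wₕ = 0.74110012; term = 0.74110012²·(1 − 0.15745142)·319000/1888 = 78.187516.
County 5: Wₕ = 0.25889988; term = 0.25889988²·(1 − 0.02291716)·111000/96 = 75.726314.
Sum = 153.91383.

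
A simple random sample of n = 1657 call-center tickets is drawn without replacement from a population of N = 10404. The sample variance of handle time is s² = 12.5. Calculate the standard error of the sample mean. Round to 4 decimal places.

Under SRS without replacement, Var(ȳ) = (1 − f)·s²/n with f = n/N = 1657/10404 = 0.15926567.
Var(ȳ) = (1 − 0.15926567)·12.5/1657 = 0.84073433·0.0075437538 = 0.0063422928.
SE(ȳ) = √(0.0063422928) = 0.0796.

0.0796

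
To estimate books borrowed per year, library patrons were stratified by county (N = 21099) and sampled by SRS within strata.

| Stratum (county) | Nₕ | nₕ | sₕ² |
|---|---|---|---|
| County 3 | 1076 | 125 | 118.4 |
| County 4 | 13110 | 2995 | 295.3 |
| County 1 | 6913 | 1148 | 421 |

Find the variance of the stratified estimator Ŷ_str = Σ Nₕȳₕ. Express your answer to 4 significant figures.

2.866 × 10^7

Var(Ŷ_str) = Σₕ Nₕ²(1 − fₕ)sₕ²/nₕ.
County 3: 1076²·(1 − 125/1076)·118.4/125 = 969247.03.
County 4: 13110²·(1 − 2995/13110)·295.3/2995 = 1.3074804 × 10^7.
County 1: 6913²·(1 − 1148/6913)·421/1148 = 1.4615244 × 10^7.
Sum = 2.8659295 × 10^7.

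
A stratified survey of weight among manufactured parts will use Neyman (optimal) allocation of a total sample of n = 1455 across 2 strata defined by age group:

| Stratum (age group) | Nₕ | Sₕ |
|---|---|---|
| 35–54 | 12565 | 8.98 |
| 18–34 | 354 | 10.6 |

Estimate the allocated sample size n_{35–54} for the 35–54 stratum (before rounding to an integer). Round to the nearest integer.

1408

Neyman allocation: nₕ = n·NₕSₕ / Σⱼ NⱼSⱼ.
Σ NⱼSⱼ = 12565·8.98 + 354·10.6 = 116586.1.
n_{35–54} = 1455·12565·8.98 / 116586.1 = 1408.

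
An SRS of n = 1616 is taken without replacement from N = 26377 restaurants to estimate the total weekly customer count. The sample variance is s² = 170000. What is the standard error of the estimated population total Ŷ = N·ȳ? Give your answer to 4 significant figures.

262100

Var(Ŷ) = N²·Var(ȳ) = N²·(1 − n/N)·s²/n.
f = 1616/26377 = 0.06126550; Var(ȳ) = 0.93873450·170000/1616 = 98.753011.
Var(Ŷ) = 26377² · 98.753011 = 6.8707025 × 10^10.
SE(Ŷ) = √(6.8707025 × 10^10) = 262100.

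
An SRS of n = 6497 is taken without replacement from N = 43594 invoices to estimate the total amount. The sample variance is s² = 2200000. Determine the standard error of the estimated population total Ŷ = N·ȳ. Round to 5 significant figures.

Var(Ŷ) = N²·Var(ȳ) = N²·(1 − n/N)·s²/n.
f = 6497/43594 = 0.14903427; Var(ȳ) = 0.85096573·2200000/6497 = 288.15216.
Var(Ŷ) = 43594² · 288.15216 = 5.4761498 × 10^11.
SE(Ŷ) = √(5.4761498 × 10^11) = 740010.

740010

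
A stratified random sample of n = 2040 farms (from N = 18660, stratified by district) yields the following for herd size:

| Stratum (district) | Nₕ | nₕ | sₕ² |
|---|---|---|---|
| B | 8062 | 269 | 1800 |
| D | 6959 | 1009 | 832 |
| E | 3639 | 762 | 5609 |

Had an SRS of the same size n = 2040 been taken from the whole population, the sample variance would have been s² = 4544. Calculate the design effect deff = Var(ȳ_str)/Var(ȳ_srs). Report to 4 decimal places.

Var(ȳ_str) = Σ Wₕ²(1−fₕ)sₕ²/nₕ with Wₕ = Nₕ/18660:
  B: (8062/18660)²·(1−269/8062)·1800/269 = 1.2073812
  D: (6959/18660)²·(1−1009/6959)·832/1009 = 0.098055664
  E: (3639/18660)²·(1−762/3639)·5609/762 = 0.2213243
  → Var(ȳ_str) = 1.5267612.
Var(ȳ_srs) = (1 − 2040/18660)·4544/2040 = 1.9839354.
deff = 1.5267612 / 1.9839354 = 0.7696.

0.7696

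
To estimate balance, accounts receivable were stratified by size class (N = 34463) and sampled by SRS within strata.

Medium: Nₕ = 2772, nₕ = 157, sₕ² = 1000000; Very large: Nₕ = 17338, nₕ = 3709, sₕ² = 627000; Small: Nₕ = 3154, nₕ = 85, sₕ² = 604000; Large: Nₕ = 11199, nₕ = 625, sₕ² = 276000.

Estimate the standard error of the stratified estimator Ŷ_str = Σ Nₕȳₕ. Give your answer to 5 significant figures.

455180

Var(Ŷ_str) = Σₕ Nₕ²(1 − fₕ)sₕ²/nₕ.
Medium: 2772²·(1 − 157/2772)·1000000/157 = 4.6170573 × 10^10.
Very large: 17338²·(1 − 3709/17338)·627000/3709 = 3.9946037 × 10^10.
Small: 3154²·(1 − 85/3154)·604000/85 = 6.8782284 × 10^10.
Large: 11199²·(1 − 625/11199)·276000/625 = 5.2293489 × 10^10.
Sum = 2.0719238 × 10^11.
SE = √(2.0719238 × 10^11) = 455180.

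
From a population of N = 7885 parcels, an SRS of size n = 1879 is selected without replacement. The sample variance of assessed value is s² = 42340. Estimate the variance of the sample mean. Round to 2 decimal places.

17.16

Under SRS without replacement, Var(ȳ) = (1 − f)·s²/n with f = n/N = 1879/7885 = 0.23830057.
Var(ȳ) = (1 − 0.23830057)·42340/1879 = 0.76169943·22.533262 = 17.163573.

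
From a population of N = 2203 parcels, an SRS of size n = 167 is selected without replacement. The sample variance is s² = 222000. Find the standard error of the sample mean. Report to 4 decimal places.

Under SRS without replacement, Var(ȳ) = (1 − f)·s²/n with f = n/N = 167/2203 = 0.07580572.
Var(ȳ) = (1 − 0.07580572)·222000/167 = 0.92419428·1329.3413 = 1228.5696.
SE(ȳ) = √(1228.5696) = 35.0510.

35.0510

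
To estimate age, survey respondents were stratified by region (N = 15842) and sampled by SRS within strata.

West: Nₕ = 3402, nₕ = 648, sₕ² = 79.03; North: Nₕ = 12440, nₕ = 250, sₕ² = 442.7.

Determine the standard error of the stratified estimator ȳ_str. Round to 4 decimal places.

1.0366

Var(ȳ_str) = Σₕ Wₕ²(1 − fₕ)sₕ²/nₕ with Wₕ = Nₕ/N, N = 15842.
West: Wₕ = 0.21474561; term = 0.21474561²·(1 − 0.19047619)·79.03/648 = 0.0045529743.
North: Wₕ = 0.78525439; term = 0.78525439²·(1 − 0.02009646)·442.7/250 = 1.0699749.
Sum = 1.0745279.
SE = √(1.0745279) = 1.0366.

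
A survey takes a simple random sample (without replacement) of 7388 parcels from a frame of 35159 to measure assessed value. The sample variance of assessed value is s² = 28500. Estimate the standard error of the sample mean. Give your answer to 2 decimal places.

1.75

Under SRS without replacement, Var(ȳ) = (1 − f)·s²/n with f = n/N = 7388/35159 = 0.21013112.
Var(ȳ) = (1 − 0.21013112)·28500/7388 = 0.78986888·3.8576069 = 3.0470037.
SE(ȳ) = √(3.0470037) = 1.75.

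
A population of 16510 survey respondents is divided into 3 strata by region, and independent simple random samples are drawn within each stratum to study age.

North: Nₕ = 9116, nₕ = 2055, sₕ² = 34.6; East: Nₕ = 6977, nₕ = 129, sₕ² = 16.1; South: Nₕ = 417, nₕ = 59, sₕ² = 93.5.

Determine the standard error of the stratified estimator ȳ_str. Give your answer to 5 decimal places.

0.16346

Var(ȳ_str) = Σₕ Wₕ²(1 − fₕ)sₕ²/nₕ with Wₕ = Nₕ/N, N = 16510.
North: Wₕ = 0.55215021; term = 0.55215021²·(1 − 0.22542782)·34.6/2055 = 0.0039759476.
East: Wₕ = 0.42259237; term = 0.42259237²·(1 − 0.01848932)·16.1/129 = 0.021876331.
South: Wₕ = 0.02525742; term = 0.02525742²·(1 − 0.14148681)·93.5/59 = 8.6792967 × 10^-4.
Sum = 0.026720208.
SE = √(0.026720208) = 0.16346.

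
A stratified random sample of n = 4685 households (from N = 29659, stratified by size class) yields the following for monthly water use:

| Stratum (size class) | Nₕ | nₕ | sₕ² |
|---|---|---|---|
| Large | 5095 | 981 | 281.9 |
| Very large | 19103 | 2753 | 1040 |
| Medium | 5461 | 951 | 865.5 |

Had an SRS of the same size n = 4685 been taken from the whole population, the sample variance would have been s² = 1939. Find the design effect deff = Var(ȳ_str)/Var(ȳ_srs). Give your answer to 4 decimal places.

Var(ȳ_str) = Σ Wₕ²(1−fₕ)sₕ²/nₕ with Wₕ = Nₕ/29659:
  Large: (5095/29659)²·(1−981/5095)·281.9/981 = 0.0068473344
  Very large: (19103/29659)²·(1−2753/19103)·1040/2753 = 0.13413233
  Medium: (5461/29659)²·(1−951/5461)·865.5/951 = 0.02548134
  → Var(ȳ_str) = 0.166461.
Var(ȳ_srs) = (1 − 4685/29659)·1939/4685 = 0.34849762.
deff = 0.166461 / 0.34849762 = 0.4777.

0.4777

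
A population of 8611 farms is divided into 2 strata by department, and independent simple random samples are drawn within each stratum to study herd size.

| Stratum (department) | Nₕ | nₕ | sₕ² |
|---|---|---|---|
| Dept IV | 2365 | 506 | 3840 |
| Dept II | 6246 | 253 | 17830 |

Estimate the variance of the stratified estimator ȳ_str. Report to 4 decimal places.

36.0270

Var(ȳ_str) = Σₕ Wₕ²(1 − fₕ)sₕ²/nₕ with Wₕ = Nₕ/N, N = 8611.
Dept IV: Wₕ = 0.27464871; term = 0.27464871²·(1 − 0.21395349)·3840/506 = 0.44997052.
Dept II: Wₕ = 0.72535129; term = 0.72535129²·(1 − 0.04050592)·17830/253 = 35.577047.
Sum = 36.027018.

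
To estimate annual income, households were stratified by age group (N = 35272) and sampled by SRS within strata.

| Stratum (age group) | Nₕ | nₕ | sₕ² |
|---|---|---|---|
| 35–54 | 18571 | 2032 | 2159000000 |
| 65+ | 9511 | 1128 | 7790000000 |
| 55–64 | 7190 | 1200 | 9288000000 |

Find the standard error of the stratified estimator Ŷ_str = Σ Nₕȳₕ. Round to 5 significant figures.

3.4790 × 10^7

Var(Ŷ_str) = Σₕ Nₕ²(1 − fₕ)sₕ²/nₕ.
35–54: 18571²·(1 − 2032/18571)·2159000000/2032 = 3.2634238 × 10^14.
65+: 9511²·(1 − 1128/9511)·7790000000/1128 = 5.5062257 × 10^14.
55–64: 7190²·(1 − 1200/7190)·9288000000/1200 = 3.3334709 × 10^14.
Sum = 1.210312 × 10^15.
SE = √(1.210312 × 10^15) = 3.4790 × 10^7.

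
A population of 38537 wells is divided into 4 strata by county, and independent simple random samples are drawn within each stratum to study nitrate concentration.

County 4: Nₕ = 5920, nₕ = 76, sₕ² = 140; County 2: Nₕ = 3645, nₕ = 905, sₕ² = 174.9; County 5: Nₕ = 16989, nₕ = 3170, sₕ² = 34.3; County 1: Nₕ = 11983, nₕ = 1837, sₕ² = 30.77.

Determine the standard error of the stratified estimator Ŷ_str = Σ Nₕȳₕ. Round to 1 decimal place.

8380.8

Var(Ŷ_str) = Σₕ Nₕ²(1 − fₕ)sₕ²/nₕ.
County 4: 5920²·(1 − 76/5920)·140/76 = 6.3730358 × 10^7.
County 2: 3645²·(1 − 905/3645)·174.9/905 = 1.9301423 × 10^6.
County 5: 16989²·(1 − 3170/16989)·34.3/3170 = 2.5402666 × 10^6.
County 1: 11983²·(1 − 1837/11983)·30.77/1837 = 2.0364735 × 10^6.
Sum = 7.023724 × 10^7.
SE = √(7.023724 × 10^7) = 8380.8.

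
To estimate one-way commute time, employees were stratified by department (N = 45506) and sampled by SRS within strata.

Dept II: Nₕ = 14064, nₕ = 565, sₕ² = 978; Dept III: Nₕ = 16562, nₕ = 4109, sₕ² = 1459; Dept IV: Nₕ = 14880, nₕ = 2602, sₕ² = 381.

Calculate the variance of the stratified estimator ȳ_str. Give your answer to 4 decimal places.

0.2070

Var(ȳ_str) = Σₕ Wₕ²(1 − fₕ)sₕ²/nₕ with Wₕ = Nₕ/N, N = 45506.
Dept II: Wₕ = 0.30905815; term = 0.30905815²·(1 − 0.04017349)·978/565 = 0.15869511.
Dept III: Wₕ = 0.36395201; term = 0.36395201²·(1 − 0.24809806)·1459/4109 = 0.035364587.
Dept IV: Wₕ = 0.32698985; term = 0.32698985²·(1 − 0.17486559)·381/2602 = 0.012918465.
Sum = 0.20697816.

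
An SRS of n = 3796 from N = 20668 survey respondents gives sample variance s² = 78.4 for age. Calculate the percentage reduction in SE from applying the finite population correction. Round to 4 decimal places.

9.6488

f = n/N = 3796/20668 = 0.18366557.
SE_no-fpc = √(s²/n) = 0.14371263; SE_fpc = √((1−f)s²/n) = 0.12984612.
Ratio = √(1−f) = 0.90351227. Reduction = 100·(1 − 0.90351227) = 9.6488%.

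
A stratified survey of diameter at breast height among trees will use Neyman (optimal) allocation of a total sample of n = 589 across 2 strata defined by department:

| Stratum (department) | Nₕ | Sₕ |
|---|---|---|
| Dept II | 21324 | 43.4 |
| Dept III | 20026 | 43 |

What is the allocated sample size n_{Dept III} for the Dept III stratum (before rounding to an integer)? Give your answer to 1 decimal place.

Neyman allocation: nₕ = n·NₕSₕ / Σⱼ NⱼSⱼ.
Σ NⱼSⱼ = 21324·43.4 + 20026·43 = 1.7865796 × 10^6.
n_{Dept III} = 589·20026·43 / (1.7865796 × 10^6) = 283.9.

283.9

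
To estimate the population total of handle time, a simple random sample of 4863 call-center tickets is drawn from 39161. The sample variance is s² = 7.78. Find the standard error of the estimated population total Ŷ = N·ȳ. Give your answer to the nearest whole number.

Var(Ŷ) = N²·Var(ȳ) = N²·(1 − n/N)·s²/n.
f = 4863/39161 = 0.12417967; Var(ȳ) = 0.87582033·7.78/4863 = 0.0014011685.
Var(Ŷ) = 39161² · 0.0014011685 = 2.1488095 × 10^6.
SE(Ŷ) = √(2.1488095 × 10^6) = 1466.

1466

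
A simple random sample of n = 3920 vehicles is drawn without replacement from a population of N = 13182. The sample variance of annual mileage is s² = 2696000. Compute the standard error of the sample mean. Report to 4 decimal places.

21.9826

Under SRS without replacement, Var(ȳ) = (1 − f)·s²/n with f = n/N = 3920/13182 = 0.29737521.
Var(ȳ) = (1 − 0.29737521)·2696000/3920 = 0.70262479·687.7551 = 483.23379.
SE(ȳ) = √(483.23379) = 21.9826.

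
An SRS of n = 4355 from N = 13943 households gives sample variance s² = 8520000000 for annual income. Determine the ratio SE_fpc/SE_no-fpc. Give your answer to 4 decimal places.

f = n/N = 4355/13943 = 0.31234311.
SE_no-fpc = √(s²/n) = 1398.7037; SE_fpc = √((1−f)s²/n) = 1159.8761.
Ratio = √(1−f) = 0.82925080.

0.8293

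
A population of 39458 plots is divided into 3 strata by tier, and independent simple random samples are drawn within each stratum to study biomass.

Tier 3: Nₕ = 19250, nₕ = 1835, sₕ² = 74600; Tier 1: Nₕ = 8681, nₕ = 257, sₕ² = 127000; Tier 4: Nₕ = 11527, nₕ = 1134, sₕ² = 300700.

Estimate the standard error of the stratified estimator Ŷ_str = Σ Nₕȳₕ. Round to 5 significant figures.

285540

Var(Ŷ_str) = Σₕ Nₕ²(1 − fₕ)sₕ²/nₕ.
Tier 3: 19250²·(1 − 1835/19250)·74600/1835 = 1.362878 × 10^10.
Tier 1: 8681²·(1 − 257/8681)·127000/257 = 3.6137551 × 10^10.
Tier 4: 11527²·(1 − 1134/11527)·300700/1134 = 3.1767102 × 10^10.
Sum = 8.1533433 × 10^10.
SE = √(8.1533433 × 10^10) = 285540.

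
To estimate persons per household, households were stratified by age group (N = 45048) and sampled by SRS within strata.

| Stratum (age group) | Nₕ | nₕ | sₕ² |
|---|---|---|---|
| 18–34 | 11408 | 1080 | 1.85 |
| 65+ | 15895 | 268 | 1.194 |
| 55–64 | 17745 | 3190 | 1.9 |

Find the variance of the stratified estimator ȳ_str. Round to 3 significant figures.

Var(ȳ_str) = Σₕ Wₕ²(1 − fₕ)sₕ²/nₕ with Wₕ = Nₕ/N, N = 45048.
18–34: Wₕ = 0.25324099; term = 0.25324099²·(1 − 0.09467041)·1.85/1080 = 9.9454099 × 10^-5.
65+: Wₕ = 0.35284585; term = 0.35284585²·(1 − 0.01686065)·1.194/268 = 5.4532405 × 10^-4.
55–64: Wₕ = 0.39391316; term = 0.39391316²·(1 − 0.17976895)·1.9/3190 = 7.5805393 × 10^-5.
Sum = 7.2058354 × 10^-4.

7.21 × 10^-4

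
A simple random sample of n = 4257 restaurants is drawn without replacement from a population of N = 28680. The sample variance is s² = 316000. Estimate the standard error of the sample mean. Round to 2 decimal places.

7.95

Under SRS without replacement, Var(ȳ) = (1 − f)·s²/n with f = n/N = 4257/28680 = 0.14843096.
Var(ȳ) = (1 − 0.14843096)·316000/4257 = 0.85156904·74.230679 = 63.212548.
SE(ȳ) = √(63.212548) = 7.95.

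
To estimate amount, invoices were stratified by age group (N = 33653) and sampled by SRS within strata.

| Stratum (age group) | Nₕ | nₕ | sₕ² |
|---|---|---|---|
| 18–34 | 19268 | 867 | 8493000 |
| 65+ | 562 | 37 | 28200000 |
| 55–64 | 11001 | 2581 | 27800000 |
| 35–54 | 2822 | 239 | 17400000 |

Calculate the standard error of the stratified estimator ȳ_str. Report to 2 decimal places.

Var(ȳ_str) = Σₕ Wₕ²(1 − fₕ)sₕ²/nₕ with Wₕ = Nₕ/N, N = 33653.
18–34: Wₕ = 0.57254925; term = 0.57254925²·(1 − 0.04499689)·8493000/867 = 3066.7087.
65+: Wₕ = 0.01669985; term = 0.01669985²·(1 − 0.06583630)·28200000/37 = 198.56168.
55–64: Wₕ = 0.32689508; term = 0.32689508²·(1 − 0.23461503)·27800000/2581 = 880.9545.
35–54: Wₕ = 0.08385582; term = 0.08385582²·(1 − 0.08469171)·17400000/239 = 468.58156.
Sum = 4614.8064.
SE = √(4614.8064) = 67.93.

67.93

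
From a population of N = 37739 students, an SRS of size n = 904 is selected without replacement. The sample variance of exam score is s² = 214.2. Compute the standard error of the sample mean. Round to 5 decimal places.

Under SRS without replacement, Var(ȳ) = (1 − f)·s²/n with f = n/N = 904/37739 = 0.02395400.
Var(ȳ) = (1 − 0.02395400)·214.2/904 = 0.97604600·0.2369469 = 0.23127108.
SE(ȳ) = √(0.23127108) = 0.48091.

0.48091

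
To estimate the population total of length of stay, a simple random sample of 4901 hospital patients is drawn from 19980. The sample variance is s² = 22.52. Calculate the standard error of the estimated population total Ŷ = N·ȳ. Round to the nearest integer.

1177

Var(Ŷ) = N²·Var(ȳ) = N²·(1 − n/N)·s²/n.
f = 4901/19980 = 0.24529530; Var(ȳ) = 0.75470470·22.52/4901 = 0.0034678535.
Var(Ŷ) = 19980² · 0.0034678535 = 1.3843685 × 10^6.
SE(Ŷ) = √(1.3843685 × 10^6) = 1177.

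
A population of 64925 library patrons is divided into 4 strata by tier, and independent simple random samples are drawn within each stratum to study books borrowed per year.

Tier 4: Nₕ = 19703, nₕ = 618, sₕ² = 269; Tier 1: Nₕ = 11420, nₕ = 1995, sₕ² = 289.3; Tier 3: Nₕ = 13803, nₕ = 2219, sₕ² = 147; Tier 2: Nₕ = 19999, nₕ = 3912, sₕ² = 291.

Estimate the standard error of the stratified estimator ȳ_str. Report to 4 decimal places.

0.2252

Var(ȳ_str) = Σₕ Wₕ²(1 − fₕ)sₕ²/nₕ with Wₕ = Nₕ/N, N = 64925.
Tier 4: Wₕ = 0.30347324; term = 0.30347324²·(1 − 0.03136578)·269/618 = 0.038829734.
Tier 1: Wₕ = 0.17589526; term = 0.17589526²·(1 − 0.17469352)·289.3/1995 = 0.00370279.
Tier 3: Wₕ = 0.21259915; term = 0.21259915²·(1 − 0.16076215)·147/2219 = 0.0025128592.
Tier 2: Wₕ = 0.30803235; term = 0.30803235²·(1 − 0.19560978)·291/3912 = 0.0056774533.
Sum = 0.050722837.
SE = √(0.050722837) = 0.2252.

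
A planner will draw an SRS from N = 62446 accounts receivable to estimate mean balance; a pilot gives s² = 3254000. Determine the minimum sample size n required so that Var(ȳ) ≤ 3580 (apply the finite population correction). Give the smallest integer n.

Without fpc, n₀ = s²/D = 3254000/3580 = 908.9385.
With fpc, (1 − n/N)·s²/n ≤ D requires n ≥ n₀/(1 + n₀/N) = 908.9385/(1 + 908.9385/62446) = 895.8982.
Rounding up, n = 896.

896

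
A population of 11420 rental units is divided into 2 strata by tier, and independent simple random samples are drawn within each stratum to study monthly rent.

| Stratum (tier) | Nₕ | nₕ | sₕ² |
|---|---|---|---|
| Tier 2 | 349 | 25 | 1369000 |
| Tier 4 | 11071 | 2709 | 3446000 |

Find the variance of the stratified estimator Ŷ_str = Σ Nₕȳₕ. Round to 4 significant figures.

1.240 × 10^11

Var(Ŷ_str) = Σₕ Nₕ²(1 − fₕ)sₕ²/nₕ.
Tier 2: 349²·(1 − 25/349)·1369000/25 = 6.1920418 × 10^9.
Tier 4: 11071²·(1 − 2709/11071)·3446000/2709 = 1.1776149 × 10^11.
Sum = 1.2395353 × 10^11.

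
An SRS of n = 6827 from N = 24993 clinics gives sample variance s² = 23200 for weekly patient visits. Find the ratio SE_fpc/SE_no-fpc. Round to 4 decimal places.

0.8526

f = n/N = 6827/24993 = 0.27315648.
SE_no-fpc = √(s²/n) = 1.8434401; SE_fpc = √((1−f)s²/n) = 1.5716271.
Ratio = √(1−f) = 0.85255118.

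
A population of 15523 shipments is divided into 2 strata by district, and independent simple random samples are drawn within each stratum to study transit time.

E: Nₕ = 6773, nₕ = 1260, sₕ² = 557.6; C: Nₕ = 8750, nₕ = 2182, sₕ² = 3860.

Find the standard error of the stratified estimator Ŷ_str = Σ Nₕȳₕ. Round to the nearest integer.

Var(Ŷ_str) = Σₕ Nₕ²(1 − fₕ)sₕ²/nₕ.
E: 6773²·(1 − 1260/6773)·557.6/1260 = 1.6524232 × 10^7.
C: 8750²·(1 − 2182/8750)·3860/2182 = 1.0166554 × 10^8.
Sum = 1.1818977 × 10^8.
SE = √(1.1818977 × 10^8) = 10872.

10872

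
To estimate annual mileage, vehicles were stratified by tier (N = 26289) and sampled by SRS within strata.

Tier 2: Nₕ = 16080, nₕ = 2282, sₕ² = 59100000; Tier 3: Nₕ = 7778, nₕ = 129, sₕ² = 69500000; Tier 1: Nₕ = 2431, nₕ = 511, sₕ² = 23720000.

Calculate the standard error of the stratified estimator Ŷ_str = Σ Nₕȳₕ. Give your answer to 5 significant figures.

6.1657 × 10^6

Var(Ŷ_str) = Σₕ Nₕ²(1 − fₕ)sₕ²/nₕ.
Tier 2: 16080²·(1 − 2282/16080)·59100000/2282 = 5.7461112 × 10^12.
Tier 3: 7778²·(1 − 129/7778)·69500000/129 = 3.2052927 × 10^13.
Tier 1: 2431²·(1 − 511/2431)·23720000/511 = 2.1666062 × 10^11.
Sum = 3.8015699 × 10^13.
SE = √(3.8015699 × 10^13) = 6.1657 × 10^6.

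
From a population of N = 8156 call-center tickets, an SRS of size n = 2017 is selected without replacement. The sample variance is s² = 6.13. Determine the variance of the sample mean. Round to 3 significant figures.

Under SRS without replacement, Var(ȳ) = (1 − f)·s²/n with f = n/N = 2017/8156 = 0.24730260.
Var(ȳ) = (1 − 0.24730260)·6.13/2017 = 0.75269740·0.0030391671 = 0.0022875732.

0.00229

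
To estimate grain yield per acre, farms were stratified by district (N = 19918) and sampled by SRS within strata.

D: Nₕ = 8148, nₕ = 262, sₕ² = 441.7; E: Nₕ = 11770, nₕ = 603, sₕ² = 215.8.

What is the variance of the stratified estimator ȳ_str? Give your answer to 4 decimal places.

0.3916

Var(ȳ_str) = Σₕ Wₕ²(1 − fₕ)sₕ²/nₕ with Wₕ = Nₕ/N, N = 19918.
D: Wₕ = 0.40907722; term = 0.40907722²·(1 − 0.03215513)·441.7/262 = 0.27305017.
E: Wₕ = 0.59092278; term = 0.59092278²·(1 − 0.05123195)·215.8/603 = 0.11856477.
Sum = 0.39161494.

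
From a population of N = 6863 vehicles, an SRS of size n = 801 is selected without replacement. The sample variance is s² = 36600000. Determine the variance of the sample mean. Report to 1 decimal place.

40359.9

Under SRS without replacement, Var(ȳ) = (1 − f)·s²/n with f = n/N = 801/6863 = 0.11671281.
Var(ȳ) = (1 − 0.11671281)·36600000/801 = 0.88328719·45692.884 = 40359.939.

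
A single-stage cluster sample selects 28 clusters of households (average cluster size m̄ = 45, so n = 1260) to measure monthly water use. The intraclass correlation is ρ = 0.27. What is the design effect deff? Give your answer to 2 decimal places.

12.88

deff = 1 + (45 − 1)·0.27 = 1 + 11.88 = 12.88.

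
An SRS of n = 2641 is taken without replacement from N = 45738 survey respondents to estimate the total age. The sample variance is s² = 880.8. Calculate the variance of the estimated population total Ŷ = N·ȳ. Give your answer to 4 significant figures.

Var(Ŷ) = N²·Var(ȳ) = N²·(1 − n/N)·s²/n.
f = 2641/45738 = 0.05774192; Var(ȳ) = 0.94225808·880.8/2641 = 0.31425252.
Var(Ŷ) = 45738² · 0.31425252 = 6.5740516 × 10^8.

6.574 × 10^8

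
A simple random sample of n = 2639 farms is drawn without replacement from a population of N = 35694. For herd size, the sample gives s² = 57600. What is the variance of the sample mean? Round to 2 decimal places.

20.21

Under SRS without replacement, Var(ȳ) = (1 − f)·s²/n with f = n/N = 2639/35694 = 0.07393399.
Var(ȳ) = (1 − 0.07393399)·57600/2639 = 0.92606601·21.826449 = 20.212733.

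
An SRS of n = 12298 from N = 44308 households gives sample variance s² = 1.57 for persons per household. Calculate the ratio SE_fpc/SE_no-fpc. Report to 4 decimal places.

0.8500

f = n/N = 12298/44308 = 0.27755710.
SE_no-fpc = √(s²/n) = 0.011298807; SE_fpc = √((1−f)s²/n) = 0.0096036062.
Ratio = √(1−f) = 0.84996641.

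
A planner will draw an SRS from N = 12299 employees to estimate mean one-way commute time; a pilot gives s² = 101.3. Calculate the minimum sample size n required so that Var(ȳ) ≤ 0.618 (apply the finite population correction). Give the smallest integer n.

162

Without fpc, n₀ = s²/D = 101.3/0.618 = 163.9159.
With fpc, (1 − n/N)·s²/n ≤ D requires n ≥ n₀/(1 + n₀/N) = 163.9159/(1 + 163.9159/12299) = 161.7600.
Rounding up, n = 162.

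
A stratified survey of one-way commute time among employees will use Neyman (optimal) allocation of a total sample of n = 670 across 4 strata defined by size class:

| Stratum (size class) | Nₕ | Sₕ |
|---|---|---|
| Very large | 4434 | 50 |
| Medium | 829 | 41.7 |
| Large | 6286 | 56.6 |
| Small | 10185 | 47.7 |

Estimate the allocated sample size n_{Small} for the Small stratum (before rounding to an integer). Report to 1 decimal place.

Neyman allocation: nₕ = n·NₕSₕ / Σⱼ NⱼSⱼ.
Σ NⱼSⱼ = 4434·50 + 829·41.7 + 6286·56.6 + 10185·47.7 = 1.0978814 × 10^6.
n_{Small} = 670·10185·47.7 / (1.0978814 × 10^6) = 296.5.

296.5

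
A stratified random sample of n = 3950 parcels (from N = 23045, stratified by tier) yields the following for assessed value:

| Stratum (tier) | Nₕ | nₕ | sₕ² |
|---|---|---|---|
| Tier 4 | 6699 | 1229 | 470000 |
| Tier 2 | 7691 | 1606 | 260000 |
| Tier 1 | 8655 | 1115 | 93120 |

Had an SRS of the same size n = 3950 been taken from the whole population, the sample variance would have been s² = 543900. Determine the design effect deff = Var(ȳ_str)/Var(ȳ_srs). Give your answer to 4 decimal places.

0.4463

Var(ȳ_str) = Σ Wₕ²(1−fₕ)sₕ²/nₕ with Wₕ = Nₕ/23045:
  Tier 4: (6699/23045)²·(1−1229/6699)·470000/1229 = 26.38699
  Tier 2: (7691/23045)²·(1−1606/7691)·260000/1606 = 14.266511
  Tier 1: (8655/23045)²·(1−1115/8655)·93120/1115 = 10.262498
  → Var(ȳ_str) = 50.915999.
Var(ȳ_srs) = (1 − 3950/23045)·543900/3950 = 114.09455.
deff = 50.915999 / 114.09455 = 0.4463.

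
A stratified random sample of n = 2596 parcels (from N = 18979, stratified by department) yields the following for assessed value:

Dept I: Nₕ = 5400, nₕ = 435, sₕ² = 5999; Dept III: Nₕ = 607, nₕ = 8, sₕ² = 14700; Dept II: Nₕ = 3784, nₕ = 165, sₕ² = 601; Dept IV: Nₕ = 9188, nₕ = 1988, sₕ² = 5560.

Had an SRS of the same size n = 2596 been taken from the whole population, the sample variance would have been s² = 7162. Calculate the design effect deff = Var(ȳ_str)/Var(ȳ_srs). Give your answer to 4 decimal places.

1.4837

Var(ȳ_str) = Σ Wₕ²(1−fₕ)sₕ²/nₕ with Wₕ = Nₕ/18979:
  Dept I: (5400/18979)²·(1−435/5400)·5999/435 = 1.0264929
  Dept III: (607/18979)²·(1−8/607)·14700/8 = 1.8547963
  Dept II: (3784/18979)²·(1−165/3784)·601/165 = 0.13847889
  Dept IV: (9188/18979)²·(1−1988/9188)·5560/1988 = 0.51364758
  → Var(ȳ_str) = 3.5334157.
Var(ȳ_srs) = (1 − 2596/18979)·7162/2596 = 2.3814953.
deff = 3.5334157 / 2.3814953 = 1.4837.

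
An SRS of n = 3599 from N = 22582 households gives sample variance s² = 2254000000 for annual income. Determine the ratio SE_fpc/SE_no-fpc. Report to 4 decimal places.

0.9169

f = n/N = 3599/22582 = 0.15937472.
SE_no-fpc = √(s²/n) = 791.38175; SE_fpc = √((1−f)s²/n) = 725.58326.
Ratio = √(1−f) = 0.91685619.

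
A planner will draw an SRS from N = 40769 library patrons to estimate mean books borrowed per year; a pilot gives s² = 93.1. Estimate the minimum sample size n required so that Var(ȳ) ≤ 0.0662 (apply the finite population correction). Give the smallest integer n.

1360

Without fpc, n₀ = s²/D = 93.1/0.0662 = 1406.3444.
With fpc, (1 − n/N)·s²/n ≤ D requires n ≥ n₀/(1 + n₀/N) = 1406.3444/(1 + 1406.3444/40769) = 1359.4496.
Rounding up, n = 1360.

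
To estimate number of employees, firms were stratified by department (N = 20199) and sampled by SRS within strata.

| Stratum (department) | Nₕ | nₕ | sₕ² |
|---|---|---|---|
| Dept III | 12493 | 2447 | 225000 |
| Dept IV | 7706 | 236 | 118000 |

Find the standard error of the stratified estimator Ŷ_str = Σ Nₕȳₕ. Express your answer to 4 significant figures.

200800

Var(Ŷ_str) = Σₕ Nₕ²(1 − fₕ)sₕ²/nₕ.
Dept III: 12493²·(1 − 2447/12493)·225000/2447 = 1.1540071 × 10^10.
Dept IV: 7706²·(1 − 236/7706)·118000/236 = 2.878191 × 10^10.
Sum = 4.0321981 × 10^10.
SE = √(4.0321981 × 10^10) = 200800.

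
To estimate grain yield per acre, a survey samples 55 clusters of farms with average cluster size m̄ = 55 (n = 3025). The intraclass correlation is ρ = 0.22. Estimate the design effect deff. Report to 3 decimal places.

12.880

deff = 1 + (55 − 1)·0.22 = 1 + 11.88 = 12.88.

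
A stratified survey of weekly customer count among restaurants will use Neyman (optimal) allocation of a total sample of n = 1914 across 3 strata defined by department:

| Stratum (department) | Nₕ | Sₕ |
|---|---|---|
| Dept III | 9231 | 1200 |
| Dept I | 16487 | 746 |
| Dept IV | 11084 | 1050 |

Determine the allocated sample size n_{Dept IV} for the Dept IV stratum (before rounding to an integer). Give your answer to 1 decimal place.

636.2

Neyman allocation: nₕ = n·NₕSₕ / Σⱼ NⱼSⱼ.
Σ NⱼSⱼ = 9231·1200 + 16487·746 + 11084·1050 = 3.5014702 × 10^7.
n_{Dept IV} = 1914·11084·1050 / (3.5014702 × 10^7) = 636.2.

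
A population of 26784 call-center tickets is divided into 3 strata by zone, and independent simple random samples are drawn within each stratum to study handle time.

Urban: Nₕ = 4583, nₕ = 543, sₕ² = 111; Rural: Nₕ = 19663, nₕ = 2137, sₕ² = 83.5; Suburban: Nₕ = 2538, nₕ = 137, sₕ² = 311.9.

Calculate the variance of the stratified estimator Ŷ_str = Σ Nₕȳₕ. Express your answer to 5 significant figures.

Var(Ŷ_str) = Σₕ Nₕ²(1 − fₕ)sₕ²/nₕ.
Urban: 4583²·(1 − 543/4583)·111/543 = 3.7848997 × 10^6.
Rural: 19663²·(1 − 2137/19663)·83.5/2137 = 1.3465254 × 10^7.
Suburban: 2538²·(1 − 137/2538)·311.9/137 = 1.3873262 × 10^7.
Sum = 3.1123416 × 10^7.

3.1123 × 10^7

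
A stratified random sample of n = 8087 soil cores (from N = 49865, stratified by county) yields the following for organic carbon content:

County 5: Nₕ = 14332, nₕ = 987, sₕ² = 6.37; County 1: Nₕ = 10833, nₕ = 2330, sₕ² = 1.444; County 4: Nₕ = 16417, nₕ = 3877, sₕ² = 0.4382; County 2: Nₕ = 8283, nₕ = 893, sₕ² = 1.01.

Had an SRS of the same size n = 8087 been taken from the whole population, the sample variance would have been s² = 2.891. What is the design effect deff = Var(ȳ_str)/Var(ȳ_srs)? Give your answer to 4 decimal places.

Var(ȳ_str) = Σ Wₕ²(1−fₕ)sₕ²/nₕ with Wₕ = Nₕ/49865:
  County 5: (14332/49865)²·(1−987/14332)·6.37/987 = 4.964277 × 10^-4
  County 1: (10833/49865)²·(1−2330/10833)·1.444/2330 = 2.2958343 × 10^-5
  County 4: (16417/49865)²·(1−3877/16417)·0.4382/3877 = 9.3578539 × 10^-6
  County 2: (8283/49865)²·(1−893/8283)·1.01/893 = 2.7842637 × 10^-5
  → Var(ȳ_str) = 5.5658653 × 10^-4.
Var(ȳ_srs) = (1 − 8087/49865)·2.891/8087 = 2.9951079 × 10^-4.
deff = (5.5658653 × 10^-4) / (2.9951079 × 10^-4) = 1.8583.

1.8583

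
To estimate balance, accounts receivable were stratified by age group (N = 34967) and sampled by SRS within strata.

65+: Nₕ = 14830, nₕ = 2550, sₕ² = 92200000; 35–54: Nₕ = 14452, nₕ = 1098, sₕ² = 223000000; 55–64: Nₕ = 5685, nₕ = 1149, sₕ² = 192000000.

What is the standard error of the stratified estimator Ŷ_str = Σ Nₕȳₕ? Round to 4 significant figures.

7.077 × 10^6

Var(Ŷ_str) = Σₕ Nₕ²(1 − fₕ)sₕ²/nₕ.
65+: 14830²·(1 − 2550/14830)·92200000/2550 = 6.5846131 × 10^12.
35–54: 14452²·(1 − 1098/14452)·223000000/1098 = 3.9196009 × 10^13.
55–64: 5685²·(1 − 1149/5685)·192000000/1149 = 4.3090816 × 10^12.
Sum = 5.0089704 × 10^13.
SE = √(5.0089704 × 10^13) = 7.077 × 10^6.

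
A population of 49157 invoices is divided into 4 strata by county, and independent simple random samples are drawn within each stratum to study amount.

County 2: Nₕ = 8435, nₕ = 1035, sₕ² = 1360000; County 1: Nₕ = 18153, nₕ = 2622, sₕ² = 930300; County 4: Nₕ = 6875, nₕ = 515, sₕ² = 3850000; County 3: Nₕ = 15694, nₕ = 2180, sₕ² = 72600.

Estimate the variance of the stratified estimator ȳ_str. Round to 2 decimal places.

Var(ȳ_str) = Σₕ Wₕ²(1 − fₕ)sₕ²/nₕ with Wₕ = Nₕ/N, N = 49157.
County 2: Wₕ = 0.17159306; term = 0.17159306²·(1 − 0.12270302)·1360000/1035 = 33.942562.
County 1: Wₕ = 0.36928616; term = 0.36928616²·(1 − 0.14443894)·930300/2622 = 41.396862.
County 4: Wₕ = 0.13985801; term = 0.13985801²·(1 − 0.07490909)·3850000/515 = 135.27345.
County 3: Wₕ = 0.31926277; term = 0.31926277²·(1 − 0.13890659)·72600/2180 = 2.9229874.
Sum = 213.53586.

213.54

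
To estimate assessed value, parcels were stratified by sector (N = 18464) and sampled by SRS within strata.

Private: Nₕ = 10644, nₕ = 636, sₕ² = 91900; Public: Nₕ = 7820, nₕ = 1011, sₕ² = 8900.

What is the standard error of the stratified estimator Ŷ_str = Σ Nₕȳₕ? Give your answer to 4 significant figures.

Var(Ŷ_str) = Σₕ Nₕ²(1 − fₕ)sₕ²/nₕ.
Private: 10644²·(1 − 636/10644)·91900/636 = 1.5392549 × 10^10.
Public: 7820²·(1 − 1011/7820)·8900/1011 = 4.6873668 × 10^8.
Sum = 1.5861286 × 10^10.
SE = √(1.5861286 × 10^10) = 125900.

125900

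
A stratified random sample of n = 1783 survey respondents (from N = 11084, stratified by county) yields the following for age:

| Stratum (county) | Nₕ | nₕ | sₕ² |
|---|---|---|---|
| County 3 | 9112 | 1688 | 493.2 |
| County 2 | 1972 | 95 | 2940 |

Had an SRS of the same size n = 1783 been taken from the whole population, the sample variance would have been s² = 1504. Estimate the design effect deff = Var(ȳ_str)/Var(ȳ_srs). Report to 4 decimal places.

Var(ȳ_str) = Σ Wₕ²(1−fₕ)sₕ²/nₕ with Wₕ = Nₕ/11084:
  County 3: (9112/11084)²·(1−1688/9112)·493.2/1688 = 0.16088267
  County 2: (1972/11084)²·(1−95/1972)·2940/95 = 0.93239916
  → Var(ȳ_str) = 1.0932818.
Var(ȳ_srs) = (1 − 1783/11084)·1504/1783 = 0.70783107.
deff = 1.0932818 / 0.70783107 = 1.5446.

1.5446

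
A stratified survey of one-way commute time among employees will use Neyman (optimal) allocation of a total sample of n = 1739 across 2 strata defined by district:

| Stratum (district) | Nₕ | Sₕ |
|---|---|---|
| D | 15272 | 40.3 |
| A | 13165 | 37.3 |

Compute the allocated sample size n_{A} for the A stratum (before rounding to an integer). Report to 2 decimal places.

Neyman allocation: nₕ = n·NₕSₕ / Σⱼ NⱼSⱼ.
Σ NⱼSⱼ = 15272·40.3 + 13165·37.3 = 1.1065161 × 10^6.
n_{A} = 1739·13165·37.3 / (1.1065161 × 10^6) = 771.74.

771.74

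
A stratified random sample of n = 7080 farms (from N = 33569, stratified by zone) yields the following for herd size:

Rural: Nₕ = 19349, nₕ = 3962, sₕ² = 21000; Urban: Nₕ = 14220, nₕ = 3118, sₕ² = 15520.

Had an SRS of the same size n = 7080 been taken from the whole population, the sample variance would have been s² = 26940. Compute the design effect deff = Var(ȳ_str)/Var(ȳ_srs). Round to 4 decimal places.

0.6986

Var(ȳ_str) = Σ Wₕ²(1−fₕ)sₕ²/nₕ with Wₕ = Nₕ/33569:
  Rural: (19349/33569)²·(1−3962/19349)·21000/3962 = 1.4003626
  Urban: (14220/33569)²·(1−3118/14220)·15520/3118 = 0.69733204
  → Var(ȳ_str) = 2.0976946.
Var(ȳ_srs) = (1 − 7080/33569)·26940/7080 = 3.0025586.
deff = 2.0976946 / 3.0025586 = 0.6986.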